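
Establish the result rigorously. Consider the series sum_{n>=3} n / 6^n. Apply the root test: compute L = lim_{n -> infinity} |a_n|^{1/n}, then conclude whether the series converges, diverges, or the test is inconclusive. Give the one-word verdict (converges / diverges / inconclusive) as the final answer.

Let a_n denote the general term. Form |a_n|^(1/n) and simplify:
|a_n|^(1/n) = n^(1/n)/6
Take the limit as n -> infinity: L = 1/6.
Since L = 1/6 < 1, the root test implies convergence.

converges


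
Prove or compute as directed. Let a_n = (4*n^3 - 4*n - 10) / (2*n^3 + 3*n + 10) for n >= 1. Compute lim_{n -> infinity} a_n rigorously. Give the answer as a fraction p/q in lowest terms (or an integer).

Divide numerator and denominator by n^3, the highest power:
numerator / n^3 = 4 - 4/n^2 - 10/n^3
denominator / n^3 = 2 + 3/n^2 + 10/n^3
As n -> infinity, all terms of the form c/n^k (k >= 1) tend to 0.
So numerator / n^3 -> 4 and denominator / n^3 -> 2.
Therefore lim a_n = 2.

2


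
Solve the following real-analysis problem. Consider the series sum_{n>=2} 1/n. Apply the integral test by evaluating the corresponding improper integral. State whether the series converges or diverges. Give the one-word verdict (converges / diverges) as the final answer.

Let f(x) = 1/x. Then f is positive, continuous, and decreasing on [2, infinity), so the integral test applies.
Compute the improper integral int_{2}^infinity f(x) dx:
  antiderivative F(x) = log(x).
  As x -> infinity, log(x) -> infinity.
  So int = infinity - log(2) = infinity. By the integral test, the series diverges.

diverges


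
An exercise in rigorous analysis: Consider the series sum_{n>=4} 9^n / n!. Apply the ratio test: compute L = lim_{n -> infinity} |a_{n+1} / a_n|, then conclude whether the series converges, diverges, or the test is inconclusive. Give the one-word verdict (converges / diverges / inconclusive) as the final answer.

Let a_n denote the general term. Form the ratio a_{n+1}/a_n and simplify:
a_{n+1}/a_n = 9/(n + 1)
Take the limit as n -> infinity: L = 0.
Since L = 0 < 1, the ratio test implies the series converges.

converges


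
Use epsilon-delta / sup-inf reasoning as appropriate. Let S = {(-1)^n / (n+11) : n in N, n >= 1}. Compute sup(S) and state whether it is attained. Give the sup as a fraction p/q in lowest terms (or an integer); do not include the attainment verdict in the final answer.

Analysis:
- Values: -1/12, 1/13, -1/14, 1/15, -1/16, ...
- Positive terms (even n): 1/(2+11), 1/(4+11), ... decreasing -> max = 1/13 (n=2).
- Negative terms (odd n): -1/(1+11), -1/(3+11), ... increasing -> min = -1/12 (n=1).
- So sup = 1/13 (attained at n=2); inf = -1/12 (attained at n=1).
Conclusion: sup(S) = 1/13, attained in S.

1/13


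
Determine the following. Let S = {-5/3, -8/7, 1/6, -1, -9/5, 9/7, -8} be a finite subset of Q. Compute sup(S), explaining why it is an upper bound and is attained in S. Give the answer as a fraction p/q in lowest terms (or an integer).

S is finite, so sup(S) = max(S).
Sorted decreasing:
9/7, 1/6, -1, -8/7, -5/3, -9/5, -8
The extremum is 9/7.
For every x in S, x <= 9/7. And 9/7 is in S, so it is attained.
Therefore sup(S) = 9/7.

9/7


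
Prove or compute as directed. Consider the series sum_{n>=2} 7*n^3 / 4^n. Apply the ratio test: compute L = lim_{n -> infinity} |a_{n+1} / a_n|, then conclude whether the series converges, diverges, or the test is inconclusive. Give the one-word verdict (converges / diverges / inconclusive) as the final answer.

Let a_n denote the general term. Form the ratio a_{n+1}/a_n and simplify:
a_{n+1}/a_n = (n + 1)^3/(4*n^3)
Take the limit as n -> infinity: L = 1/4.
Since L = 1/4 < 1, the ratio test implies the series converges.

converges


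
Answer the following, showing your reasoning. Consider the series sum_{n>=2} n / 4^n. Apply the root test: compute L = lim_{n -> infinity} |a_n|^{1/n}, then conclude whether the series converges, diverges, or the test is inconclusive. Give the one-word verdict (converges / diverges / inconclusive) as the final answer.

Let a_n denote the general term. Form |a_n|^(1/n) and simplify:
|a_n|^(1/n) = n^(1/n)/4
Take the limit as n -> infinity: L = 1/4.
Since L = 1/4 < 1, the root test implies convergence.

converges


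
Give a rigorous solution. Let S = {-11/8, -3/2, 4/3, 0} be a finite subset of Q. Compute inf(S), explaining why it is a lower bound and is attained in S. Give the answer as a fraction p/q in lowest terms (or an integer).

S is finite, so inf(S) = min(S).
Sorted increasing:
-3/2, -11/8, 0, 4/3
The extremum is -3/2.
For every x in S, x >= -3/2. And -3/2 is in S, so it is attained.
Therefore inf(S) = -3/2.

-3/2


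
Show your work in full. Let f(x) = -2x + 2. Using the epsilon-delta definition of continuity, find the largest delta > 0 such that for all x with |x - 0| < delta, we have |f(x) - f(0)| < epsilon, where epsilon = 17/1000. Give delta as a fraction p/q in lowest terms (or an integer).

We compute f(0) = -2*(0) + 2 = 2.
|f(x) - f(0)| = |-2x + 2 - (2)| = |-2(x - 0)| = 2|x - 0|.
We need 2|x - 0| < 17/1000, i.e. |x - 0| < 17/1000 / 2 = 17/2000.
So any delta <= 17/2000 works. Conversely, if delta > 17/2000, then x = 0 + 17/2000 satisfies |x - 0| = 17/2000 < delta but |f(x) - f(0)| = 2 * 17/2000 = 17/1000, which is not < 17/1000; so no larger delta works.
Hence the largest such delta is 17/2000.

17/2000


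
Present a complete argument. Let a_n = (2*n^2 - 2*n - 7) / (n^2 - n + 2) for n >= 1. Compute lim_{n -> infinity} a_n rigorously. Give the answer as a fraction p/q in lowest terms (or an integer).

Divide numerator and denominator by n^2, the highest power:
numerator / n^2 = 2 - 2/n - 7/n^2
denominator / n^2 = 1 - 1/n + 2/n^2
As n -> infinity, all terms of the form c/n^k (k >= 1) tend to 0.
So numerator / n^2 -> 2 and denominator / n^2 -> 1.
Therefore lim a_n = 2.

2


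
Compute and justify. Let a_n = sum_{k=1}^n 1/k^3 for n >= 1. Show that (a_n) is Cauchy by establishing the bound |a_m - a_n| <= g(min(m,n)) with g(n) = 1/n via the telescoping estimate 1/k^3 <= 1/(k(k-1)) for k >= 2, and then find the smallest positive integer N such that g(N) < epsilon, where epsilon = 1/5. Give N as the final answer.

For m > n >= 1: |a_m - a_n| = sum_{k=n+1}^m 1/k^3.
Use 1/k^3 <= 1/(k(k-1)) = 1/(k-1) - 1/k for k >= 2 (which holds since k^3 >= k^2 >= k(k-1) for k >= 2):
sum_{k=n+1}^m 1/k^3 <= sum_{k=n+1}^m (1/(k-1) - 1/k) = 1/n - 1/m <= 1/n.
By symmetry the same bound holds with n,m swapped, so |a_m - a_n| <= 1/min(m,n) = g(min(m,n)). Since g(n) -> 0, (a_n) is Cauchy.
Now solve g(N) < 1/5: 1/N < 1/5 <=> N > 1/(1/5) = 5.
The smallest integer strictly greater than 5 is N = 6.
Check: g(6) = 1/6 < 1/5; g(5) = 1/5 >= 1/5. So N = 6.

6


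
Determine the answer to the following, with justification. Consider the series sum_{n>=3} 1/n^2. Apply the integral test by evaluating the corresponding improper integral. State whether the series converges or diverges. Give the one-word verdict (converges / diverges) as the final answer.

Let f(x) = x^(-2). Then f is positive, continuous, and decreasing on [3, infinity), so the integral test applies.
Compute the improper integral int_{3}^infinity f(x) dx:
  antiderivative F(x) = -1/x.
  As x -> infinity, F(x) -> 0 (since p = 2 > 1).
  So int = F(infinity) - F(3) = 0 - (-1/3) = 1/3.
  Finite, so by the integral test, the series converges.

converges


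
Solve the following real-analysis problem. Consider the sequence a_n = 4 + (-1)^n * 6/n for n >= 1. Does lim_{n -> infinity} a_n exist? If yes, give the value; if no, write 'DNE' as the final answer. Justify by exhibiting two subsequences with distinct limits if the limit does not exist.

Examine the behaviour of a_n along subsequences.
Even-n subsequence a_{2k} = 4 + 6/(2k) -> 4. Odd-n subsequence a_{2k+1} = 4 - 6/(2k+1) -> 4. Both tend to 4, which suggests the limit is 4; verify directly.
|a_n - 4| = |(-1)^n * 6/n| = 6/n for every n >= 1.
Given epsilon > 0, choose a positive integer N > 6/epsilon. Then for all n >= N, |a_n - 4| = 6/n <= 6/N < epsilon.
So by the definition of the limit, lim a_n exists and equals 4.

4


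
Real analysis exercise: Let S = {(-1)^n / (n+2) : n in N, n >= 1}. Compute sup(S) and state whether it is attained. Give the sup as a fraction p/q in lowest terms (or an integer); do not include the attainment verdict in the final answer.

Analysis:
- Values: -1/3, 1/4, -1/5, 1/6, -1/7, ...
- Positive terms (even n): 1/(2+2), 1/(4+2), ... decreasing -> max = 1/4 (n=2).
- Negative terms (odd n): -1/(1+2), -1/(3+2), ... increasing -> min = -1/3 (n=1).
- So sup = 1/4 (attained at n=2); inf = -1/3 (attained at n=1).
Conclusion: sup(S) = 1/4, attained in S.

1/4


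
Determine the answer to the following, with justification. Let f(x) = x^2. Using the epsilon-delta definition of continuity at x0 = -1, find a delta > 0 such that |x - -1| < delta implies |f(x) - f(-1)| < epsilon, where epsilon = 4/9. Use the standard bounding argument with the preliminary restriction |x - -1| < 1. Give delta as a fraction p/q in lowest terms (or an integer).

Factor: |x^2 - (-1)^2| = |x - -1| * |x + -1|.
Impose |x - -1| < 1 first. Then |x + -1| = |(x - -1) + 2*(-1)| <= |x - -1| + 2*|-1| < 1 + 2 = 3.
So |x^2 - (-1)^2| < delta * 3.
We need delta * 3 <= 4/9, i.e. delta <= 4/9/3 = 4/27.
Since 4/27 < 1, this is tighter than 1; take delta = 4/27.
So delta = 4/27 works.

4/27


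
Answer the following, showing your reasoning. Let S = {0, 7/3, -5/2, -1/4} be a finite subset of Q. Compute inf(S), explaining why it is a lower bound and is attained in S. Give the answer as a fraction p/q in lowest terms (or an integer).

S is finite, so inf(S) = min(S).
Sorted increasing:
-5/2, -1/4, 0, 7/3
The extremum is -5/2.
For every x in S, x >= -5/2. And -5/2 is in S, so it is attained.
Therefore inf(S) = -5/2.

-5/2


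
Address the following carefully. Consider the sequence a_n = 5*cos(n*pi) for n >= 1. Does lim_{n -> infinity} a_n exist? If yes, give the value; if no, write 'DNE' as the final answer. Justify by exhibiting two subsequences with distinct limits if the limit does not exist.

Examine the behaviour of a_n along subsequences.
cos(n*pi) = (-1)^n, so a_n = 5*(-1)^n. a_{2k} = 5 -> 5. a_{2k+1} = -5 -> -5.
Since these two subsequential limits are 5 and -5, distinct, the full sequence cannot converge (a convergent sequence has all subsequences tending to the same limit). So lim a_n does not exist.

DNE


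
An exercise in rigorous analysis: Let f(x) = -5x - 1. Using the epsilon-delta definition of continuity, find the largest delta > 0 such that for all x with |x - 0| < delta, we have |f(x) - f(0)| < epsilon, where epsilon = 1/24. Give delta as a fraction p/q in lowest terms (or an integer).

We compute f(0) = -5*(0) - 1 = -1.
|f(x) - f(0)| = |-5x - 1 - (-1)| = |-5(x - 0)| = 5|x - 0|.
We need 5|x - 0| < 1/24, i.e. |x - 0| < 1/24 / 5 = 1/120.
So any delta <= 1/120 works. Conversely, if delta > 1/120, then x = 0 + 1/120 satisfies |x - 0| = 1/120 < delta but |f(x) - f(0)| = 5 * 1/120 = 1/24, which is not < 1/24; so no larger delta works.
Hence the largest such delta is 1/120.

1/120


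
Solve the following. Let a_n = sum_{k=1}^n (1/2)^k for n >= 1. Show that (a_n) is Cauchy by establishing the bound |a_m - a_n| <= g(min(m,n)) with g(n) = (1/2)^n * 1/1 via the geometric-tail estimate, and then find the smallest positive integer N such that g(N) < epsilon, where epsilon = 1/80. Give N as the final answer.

For m > n >= 1: |a_m - a_n| = sum_{k=n+1}^m (1/2)^k < sum_{k=n+1}^infinity (1/2)^k = (1/2)^(n+1) / (1 - 1/2) = (1/2)^n * (1/2) * (2/1) = (1/2)^n * 1/1.
So g(n) = (1/2)^n / 1. Since g(n) -> 0, (a_n) is Cauchy.
Now solve g(N) < 1/80: (1/2)^N / 1 < 1/80 <=> 2^N > 1 / (1 * 1/80) = 80.
Check powers of 2: 2^6 = 64 <= 80, 2^7 = 128 > 80.
So the smallest such N is 7. Check: g(7) = 1/(1 * 128) = 1/128 < 1/80.

7


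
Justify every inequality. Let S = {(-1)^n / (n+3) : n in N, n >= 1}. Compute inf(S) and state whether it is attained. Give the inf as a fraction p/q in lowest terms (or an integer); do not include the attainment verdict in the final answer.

Analysis:
- Values: -1/4, 1/5, -1/6, 1/7, -1/8, ...
- Positive terms (even n): 1/(2+3), 1/(4+3), ... decreasing -> max = 1/5 (n=2).
- Negative terms (odd n): -1/(1+3), -1/(3+3), ... increasing -> min = -1/4 (n=1).
- So sup = 1/5 (attained at n=2); inf = -1/4 (attained at n=1).
Conclusion: inf(S) = -1/4, attained in S.

-1/4


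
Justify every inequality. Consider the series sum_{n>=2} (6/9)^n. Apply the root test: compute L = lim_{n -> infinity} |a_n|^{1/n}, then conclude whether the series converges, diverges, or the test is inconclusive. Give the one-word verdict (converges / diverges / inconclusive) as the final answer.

Let a_n denote the general term. Form |a_n|^(1/n) and simplify:
|a_n|^(1/n) = 2/3
Take the limit as n -> infinity: L = 2/3.
Since L = 2/3 < 1, the root test implies convergence.

converges


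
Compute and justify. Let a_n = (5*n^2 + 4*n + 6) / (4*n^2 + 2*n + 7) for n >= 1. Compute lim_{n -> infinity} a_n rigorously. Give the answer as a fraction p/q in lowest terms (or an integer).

Divide numerator and denominator by n^2, the highest power:
numerator / n^2 = 5 + 4/n + 6/n^2
denominator / n^2 = 4 + 2/n + 7/n^2
As n -> infinity, all terms of the form c/n^k (k >= 1) tend to 0.
So numerator / n^2 -> 5 and denominator / n^2 -> 4.
Therefore lim a_n = 5/4.

5/4


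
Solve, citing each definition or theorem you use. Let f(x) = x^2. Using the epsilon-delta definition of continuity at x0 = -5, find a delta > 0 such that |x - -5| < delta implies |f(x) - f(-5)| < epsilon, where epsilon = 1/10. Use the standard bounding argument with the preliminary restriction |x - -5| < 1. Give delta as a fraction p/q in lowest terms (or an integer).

Factor: |x^2 - (-5)^2| = |x - -5| * |x + -5|.
Impose |x - -5| < 1 first. Then |x + -5| = |(x - -5) + 2*(-5)| <= |x - -5| + 2*|-5| < 1 + 10 = 11.
So |x^2 - (-5)^2| < delta * 11.
We need delta * 11 <= 1/10, i.e. delta <= 1/10/11 = 1/110.
Since 1/110 < 1, this is tighter than 1; take delta = 1/110.
So delta = 1/110 works.

1/110


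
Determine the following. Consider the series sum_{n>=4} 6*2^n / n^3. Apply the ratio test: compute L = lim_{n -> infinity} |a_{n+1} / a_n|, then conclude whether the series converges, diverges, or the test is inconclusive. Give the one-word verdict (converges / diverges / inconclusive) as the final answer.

Let a_n denote the general term. Form the ratio a_{n+1}/a_n and simplify:
a_{n+1}/a_n = 2*n^3/(n + 1)^3
Take the limit as n -> infinity: L = 2.
Since L = 2 > 1 (or L = infinity), the ratio test implies the series diverges.

diverges


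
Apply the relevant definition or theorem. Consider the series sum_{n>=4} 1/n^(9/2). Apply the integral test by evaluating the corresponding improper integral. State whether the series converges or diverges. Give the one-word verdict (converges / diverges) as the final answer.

Let f(x) = x^(-9/2). Then f is positive, continuous, and decreasing on [4, infinity), so the integral test applies.
Compute the improper integral int_{4}^infinity f(x) dx:
  antiderivative F(x) = -2/(7*x^(7/2)).
  As x -> infinity, F(x) -> 0 (since p = 9/2 > 1).
  So int = F(infinity) - F(4) = 0 - (-1/448) = 1/448.
  Finite, so by the integral test, the series converges.

converges


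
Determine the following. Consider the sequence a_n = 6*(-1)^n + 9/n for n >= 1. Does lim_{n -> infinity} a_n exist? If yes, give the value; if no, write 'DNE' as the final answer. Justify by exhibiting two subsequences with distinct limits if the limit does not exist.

Examine the behaviour of a_n along subsequences.
a_{2k} = 6 + 9/(2k) -> 6. a_{2k+1} = -6 + 9/(2k+1) -> -6.
Since these two subsequential limits are 6 and -6, distinct, the full sequence cannot converge (a convergent sequence has all subsequences tending to the same limit). So lim a_n does not exist.

DNE


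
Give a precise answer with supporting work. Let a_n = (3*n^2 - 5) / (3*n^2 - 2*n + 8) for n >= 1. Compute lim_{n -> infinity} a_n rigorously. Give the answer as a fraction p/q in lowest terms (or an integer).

Divide numerator and denominator by n^2, the highest power:
numerator / n^2 = 3 - 5/n^2
denominator / n^2 = 3 - 2/n + 8/n^2
As n -> infinity, all terms of the form c/n^k (k >= 1) tend to 0.
So numerator / n^2 -> 3 and denominator / n^2 -> 3.
Therefore lim a_n = 1.

1


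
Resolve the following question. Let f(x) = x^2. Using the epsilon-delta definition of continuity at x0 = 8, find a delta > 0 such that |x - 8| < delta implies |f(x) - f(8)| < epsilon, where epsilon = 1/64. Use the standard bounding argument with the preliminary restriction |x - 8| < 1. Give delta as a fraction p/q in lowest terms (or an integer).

Factor: |x^2 - (8)^2| = |x - 8| * |x + 8|.
Impose |x - 8| < 1 first. Then |x + 8| = |(x - 8) + 2*(8)| <= |x - 8| + 2*|8| < 1 + 16 = 17.
So |x^2 - (8)^2| < delta * 17.
We need delta * 17 <= 1/64, i.e. delta <= 1/64/17 = 1/1088.
Since 1/1088 < 1, this is tighter than 1; take delta = 1/1088.
So delta = 1/1088 works.

1/1088


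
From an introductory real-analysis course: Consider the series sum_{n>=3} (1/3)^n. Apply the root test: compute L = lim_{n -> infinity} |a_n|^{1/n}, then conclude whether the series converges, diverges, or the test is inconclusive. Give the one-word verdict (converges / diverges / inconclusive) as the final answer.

Let a_n denote the general term. Form |a_n|^(1/n) and simplify:
|a_n|^(1/n) = 1/3
Take the limit as n -> infinity: L = 1/3.
Since L = 1/3 < 1, the root test implies convergence.

converges


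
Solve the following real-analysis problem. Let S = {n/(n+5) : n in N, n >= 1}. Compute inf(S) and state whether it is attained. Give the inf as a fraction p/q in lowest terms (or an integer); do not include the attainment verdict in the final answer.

Analysis:
- Values: 1/6, 2/7, 3/8, 4/9, ... strictly increasing.
- Minimum is 1/6 (n=1); inf = 1/6 (attained).
- n/(n+5) = 1 - 5/(n+5) -> 1 from below as n -> infinity, and never equals 1.
- So sup = 1 (not attained).
Conclusion: inf(S) = 1/6, attained in S.

1/6


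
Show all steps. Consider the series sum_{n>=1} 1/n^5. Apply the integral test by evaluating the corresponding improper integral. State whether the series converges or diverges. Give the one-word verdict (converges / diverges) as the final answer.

Let f(x) = x^(-5). Then f is positive, continuous, and decreasing on [1, infinity), so the integral test applies.
Compute the improper integral int_{1}^infinity f(x) dx:
  antiderivative F(x) = -1/(4*x^4).
  As x -> infinity, F(x) -> 0 (since p = 5 > 1).
  So int = F(infinity) - F(1) = 0 - (-1/4) = 1/4.
  Finite, so by the integral test, the series converges.

converges


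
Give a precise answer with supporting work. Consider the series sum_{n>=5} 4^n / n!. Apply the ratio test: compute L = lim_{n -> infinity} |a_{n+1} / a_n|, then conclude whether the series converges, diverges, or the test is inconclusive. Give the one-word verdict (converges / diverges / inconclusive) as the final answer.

Let a_n denote the general term. Form the ratio a_{n+1}/a_n and simplify:
a_{n+1}/a_n = 4/(n + 1)
Take the limit as n -> infinity: L = 0.
Since L = 0 < 1, the ratio test implies the series converges.

converges


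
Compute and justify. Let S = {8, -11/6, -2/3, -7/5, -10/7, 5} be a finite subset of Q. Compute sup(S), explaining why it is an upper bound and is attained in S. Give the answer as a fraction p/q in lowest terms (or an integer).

S is finite, so sup(S) = max(S).
Sorted decreasing:
8, 5, -2/3, -7/5, -10/7, -11/6
The extremum is 8.
For every x in S, x <= 8. And 8 is in S, so it is attained.
Therefore sup(S) = 8.

8


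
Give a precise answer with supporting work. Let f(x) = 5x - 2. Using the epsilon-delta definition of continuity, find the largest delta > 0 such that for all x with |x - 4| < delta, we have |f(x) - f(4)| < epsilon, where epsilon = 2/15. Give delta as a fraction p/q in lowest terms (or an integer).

We compute f(4) = 5*(4) - 2 = 18.
|f(x) - f(4)| = |5x - 2 - (18)| = |5(x - 4)| = 5|x - 4|.
We need 5|x - 4| < 2/15, i.e. |x - 4| < 2/15 / 5 = 2/75.
So any delta <= 2/75 works. Conversely, if delta > 2/75, then x = 4 + 2/75 satisfies |x - 4| = 2/75 < delta but |f(x) - f(4)| = 5 * 2/75 = 2/15, which is not < 2/15; so no larger delta works.
Hence the largest such delta is 2/75.

2/75


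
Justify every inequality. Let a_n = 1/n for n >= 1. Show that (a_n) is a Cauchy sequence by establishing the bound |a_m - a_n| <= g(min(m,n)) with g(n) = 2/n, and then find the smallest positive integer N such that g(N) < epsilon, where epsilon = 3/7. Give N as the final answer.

For any m, n >= 1, by the triangle inequality:
|a_m - a_n| = |1/m - 1/n| <= 1/m + 1/n <= 2/min(m,n).
So g(n) = 2/n bounds the Cauchy difference. Since g(n) -> 0, (a_n) is Cauchy.
Now solve g(N) < 3/7: 2/N < 3/7 <=> N > 2 / (3/7) = 14/3.
The smallest integer strictly greater than 14/3 is N = 5.
Check: g(5) = 2/5 = 2/5 < 3/7; g(4) = 1/2 >= 3/7. So N = 5.

5


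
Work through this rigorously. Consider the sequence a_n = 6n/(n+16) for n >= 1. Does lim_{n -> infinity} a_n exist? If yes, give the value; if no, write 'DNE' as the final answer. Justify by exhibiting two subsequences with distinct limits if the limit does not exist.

Examine the behaviour of a_n along subsequences.
Even-n subsequence a_{2k} = 6(2k)/(2k+16) -> 6. Odd-n subsequence a_{2k+1} = 6(2k+1)/(2k+17) -> 6. Both tend to 6, which suggests the limit is 6; verify directly.
|a_n - 6| = |6n - 6(n+16)| / (n+16) = 96/(n+16) < 96/n for every n >= 1.
Given epsilon > 0, choose a positive integer N > 96/epsilon. Then for all n >= N, |a_n - 6| < 96/n <= 96/N < epsilon.
So by the definition of the limit, lim a_n exists and equals 6.

6


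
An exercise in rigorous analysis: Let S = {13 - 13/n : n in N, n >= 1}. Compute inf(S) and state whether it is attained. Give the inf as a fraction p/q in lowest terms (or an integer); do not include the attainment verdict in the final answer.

Analysis:
- Values: 0, 13/2, 26/3, 39/4, ... strictly increasing.
- Minimum is 0 (n=1); inf = 0 (attained).
- 13 - 13/n -> 13 from below; sup = 13, not attained.
Conclusion: inf(S) = 0, attained in S.

0


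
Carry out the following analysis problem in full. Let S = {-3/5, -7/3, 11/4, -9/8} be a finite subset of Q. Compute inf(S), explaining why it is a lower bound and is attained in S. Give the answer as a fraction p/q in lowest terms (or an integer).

S is finite, so inf(S) = min(S).
Sorted increasing:
-7/3, -9/8, -3/5, 11/4
The extremum is -7/3.
For every x in S, x >= -7/3. And -7/3 is in S, so it is attained.
Therefore inf(S) = -7/3.

-7/3


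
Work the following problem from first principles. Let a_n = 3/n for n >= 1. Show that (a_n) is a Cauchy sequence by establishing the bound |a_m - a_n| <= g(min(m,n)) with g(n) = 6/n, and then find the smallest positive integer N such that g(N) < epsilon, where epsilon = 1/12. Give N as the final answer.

For any m, n >= 1, by the triangle inequality:
|a_m - a_n| = |3/m - 3/n| <= 3*1/m + 3*1/n <= 6/min(m,n).
So g(n) = 6/n bounds the Cauchy difference. Since g(n) -> 0, (a_n) is Cauchy.
Now solve g(N) < 1/12: 6/N < 1/12 <=> N > 6 / (1/12) = 72.
The smallest integer strictly greater than 72 is N = 73.
Check: g(73) = 6/73 = 6/73 < 1/12; g(72) = 1/12 >= 1/12. So N = 73.

73


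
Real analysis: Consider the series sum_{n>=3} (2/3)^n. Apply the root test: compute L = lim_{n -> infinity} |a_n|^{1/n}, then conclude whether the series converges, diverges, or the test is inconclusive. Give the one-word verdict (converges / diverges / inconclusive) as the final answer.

Let a_n denote the general term. Form |a_n|^(1/n) and simplify:
|a_n|^(1/n) = 2/3
Take the limit as n -> infinity: L = 2/3.
Since L = 2/3 < 1, the root test implies convergence.

converges


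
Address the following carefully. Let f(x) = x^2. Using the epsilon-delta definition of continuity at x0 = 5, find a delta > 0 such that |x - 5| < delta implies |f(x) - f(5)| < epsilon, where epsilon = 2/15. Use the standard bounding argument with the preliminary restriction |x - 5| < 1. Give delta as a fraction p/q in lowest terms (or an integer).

Factor: |x^2 - (5)^2| = |x - 5| * |x + 5|.
Impose |x - 5| < 1 first. Then |x + 5| = |(x - 5) + 2*(5)| <= |x - 5| + 2*|5| < 1 + 10 = 11.
So |x^2 - (5)^2| < delta * 11.
We need delta * 11 <= 2/15, i.e. delta <= 2/15/11 = 2/165.
Since 2/165 < 1, this is tighter than 1; take delta = 2/165.
So delta = 2/165 works.

2/165


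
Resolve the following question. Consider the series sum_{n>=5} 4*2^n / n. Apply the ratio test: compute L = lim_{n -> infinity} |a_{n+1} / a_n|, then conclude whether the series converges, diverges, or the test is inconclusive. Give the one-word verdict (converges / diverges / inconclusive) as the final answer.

Let a_n denote the general term. Form the ratio a_{n+1}/a_n and simplify:
a_{n+1}/a_n = 2*n/(n + 1)
Take the limit as n -> infinity: L = 2.
Since L = 2 > 1 (or L = infinity), the ratio test implies the series diverges.

diverges


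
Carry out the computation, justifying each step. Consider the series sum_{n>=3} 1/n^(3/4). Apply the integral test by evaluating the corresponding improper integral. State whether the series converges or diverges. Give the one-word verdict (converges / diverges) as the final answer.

Let f(x) = x^(-3/4). Then f is positive, continuous, and decreasing on [3, infinity), so the integral test applies.
Compute the improper integral int_{3}^infinity f(x) dx:
  antiderivative F(x) = 4*x^(1/4).
  As x -> infinity, F(x) -> infinity (since p = 3/4 < 1).
  So the integral diverges. By the integral test, the series diverges.

diverges


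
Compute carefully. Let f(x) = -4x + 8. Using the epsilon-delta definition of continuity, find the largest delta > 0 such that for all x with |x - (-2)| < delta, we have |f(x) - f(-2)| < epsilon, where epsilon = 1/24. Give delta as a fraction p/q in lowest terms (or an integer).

We compute f(-2) = -4*(-2) + 8 = 16.
|f(x) - f(-2)| = |-4x + 8 - (16)| = |-4(x - (-2))| = 4|x - (-2)|.
We need 4|x - (-2)| < 1/24, i.e. |x - (-2)| < 1/24 / 4 = 1/96.
So any delta <= 1/96 works. Conversely, if delta > 1/96, then x = -2 + 1/96 satisfies |x - (-2)| = 1/96 < delta but |f(x) - f(-2)| = 4 * 1/96 = 1/24, which is not < 1/24; so no larger delta works.
Hence the largest such delta is 1/96.

1/96


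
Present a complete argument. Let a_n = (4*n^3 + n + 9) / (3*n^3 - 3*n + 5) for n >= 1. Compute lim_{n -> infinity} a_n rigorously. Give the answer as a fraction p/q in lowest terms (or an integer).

Divide numerator and denominator by n^3, the highest power:
numerator / n^3 = 4 + n^(-2) + 9/n^3
denominator / n^3 = 3 - 3/n^2 + 5/n^3
As n -> infinity, all terms of the form c/n^k (k >= 1) tend to 0.
So numerator / n^3 -> 4 and denominator / n^3 -> 3.
Therefore lim a_n = 4/3.

4/3


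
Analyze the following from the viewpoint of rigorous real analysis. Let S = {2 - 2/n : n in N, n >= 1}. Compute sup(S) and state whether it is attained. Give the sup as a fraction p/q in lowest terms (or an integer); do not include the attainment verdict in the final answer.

Analysis:
- Values: 0, 1, 4/3, 3/2, ... strictly increasing.
- Minimum is 0 (n=1); inf = 0 (attained).
- 2 - 2/n -> 2 from below; sup = 2, not attained.
Conclusion: sup(S) = 2, not attained in S.

2


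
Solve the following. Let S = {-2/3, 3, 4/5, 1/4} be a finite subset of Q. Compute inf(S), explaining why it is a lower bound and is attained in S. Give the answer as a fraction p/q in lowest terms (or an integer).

S is finite, so inf(S) = min(S).
Sorted increasing:
-2/3, 1/4, 4/5, 3
The extremum is -2/3.
For every x in S, x >= -2/3. And -2/3 is in S, so it is attained.
Therefore inf(S) = -2/3.

-2/3


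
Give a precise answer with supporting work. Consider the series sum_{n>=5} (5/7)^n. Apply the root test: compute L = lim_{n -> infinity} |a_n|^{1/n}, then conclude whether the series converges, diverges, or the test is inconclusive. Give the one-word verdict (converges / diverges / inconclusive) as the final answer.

Let a_n denote the general term. Form |a_n|^(1/n) and simplify:
|a_n|^(1/n) = 5/7
Take the limit as n -> infinity: L = 5/7.
Since L = 5/7 < 1, the root test implies convergence.

converges


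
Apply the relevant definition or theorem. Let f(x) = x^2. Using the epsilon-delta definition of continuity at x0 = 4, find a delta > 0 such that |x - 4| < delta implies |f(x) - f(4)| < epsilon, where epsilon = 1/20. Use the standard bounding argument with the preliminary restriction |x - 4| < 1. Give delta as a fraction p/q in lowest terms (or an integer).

Factor: |x^2 - (4)^2| = |x - 4| * |x + 4|.
Impose |x - 4| < 1 first. Then |x + 4| = |(x - 4) + 2*(4)| <= |x - 4| + 2*|4| < 1 + 8 = 9.
So |x^2 - (4)^2| < delta * 9.
We need delta * 9 <= 1/20, i.e. delta <= 1/20/9 = 1/180.
Since 1/180 < 1, this is tighter than 1; take delta = 1/180.
So delta = 1/180 works.

1/180


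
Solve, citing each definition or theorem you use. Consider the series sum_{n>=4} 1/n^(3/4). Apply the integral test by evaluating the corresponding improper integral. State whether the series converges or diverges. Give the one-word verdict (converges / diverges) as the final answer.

Let f(x) = x^(-3/4). Then f is positive, continuous, and decreasing on [4, infinity), so the integral test applies.
Compute the improper integral int_{4}^infinity f(x) dx:
  antiderivative F(x) = 4*x^(1/4).
  As x -> infinity, F(x) -> infinity (since p = 3/4 < 1).
  So the integral diverges. By the integral test, the series diverges.

diverges


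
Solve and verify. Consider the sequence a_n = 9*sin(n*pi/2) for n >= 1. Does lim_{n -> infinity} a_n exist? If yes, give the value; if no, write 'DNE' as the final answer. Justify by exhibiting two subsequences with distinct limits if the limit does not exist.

Examine the behaviour of a_n along subsequences.
a_{4k+1} = 9*sin(pi/2 + 2k*pi) = 9 -> 9. a_{4k+3} = 9*sin(3pi/2 + 2k*pi) = -9 -> -9.
Since these two subsequential limits are 9 and -9, distinct, the full sequence cannot converge (a convergent sequence has all subsequences tending to the same limit). So lim a_n does not exist.

DNE


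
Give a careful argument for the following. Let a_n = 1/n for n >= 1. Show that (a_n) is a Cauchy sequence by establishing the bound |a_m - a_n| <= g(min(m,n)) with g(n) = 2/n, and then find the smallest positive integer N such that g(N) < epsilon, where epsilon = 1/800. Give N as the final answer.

For any m, n >= 1, by the triangle inequality:
|a_m - a_n| = |1/m - 1/n| <= 1/m + 1/n <= 2/min(m,n).
So g(n) = 2/n bounds the Cauchy difference. Since g(n) -> 0, (a_n) is Cauchy.
Now solve g(N) < 1/800: 2/N < 1/800 <=> N > 2 / (1/800) = 1600.
The smallest integer strictly greater than 1600 is N = 1601.
Check: g(1601) = 2/1601 = 2/1601 < 1/800; g(1600) = 1/800 >= 1/800. So N = 1601.

1601


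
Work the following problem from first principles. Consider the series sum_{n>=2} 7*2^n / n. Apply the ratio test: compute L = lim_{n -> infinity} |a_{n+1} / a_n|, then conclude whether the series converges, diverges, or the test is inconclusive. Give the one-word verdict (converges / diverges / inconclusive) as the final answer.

Let a_n denote the general term. Form the ratio a_{n+1}/a_n and simplify:
a_{n+1}/a_n = 2*n/(n + 1)
Take the limit as n -> infinity: L = 2.
Since L = 2 > 1 (or L = infinity), the ratio test implies the series diverges.

diverges


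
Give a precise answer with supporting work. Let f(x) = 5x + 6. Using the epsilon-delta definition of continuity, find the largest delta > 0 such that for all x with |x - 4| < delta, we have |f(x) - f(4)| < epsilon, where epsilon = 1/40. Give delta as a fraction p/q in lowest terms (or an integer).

We compute f(4) = 5*(4) + 6 = 26.
|f(x) - f(4)| = |5x + 6 - (26)| = |5(x - 4)| = 5|x - 4|.
We need 5|x - 4| < 1/40, i.e. |x - 4| < 1/40 / 5 = 1/200.
So any delta <= 1/200 works. Conversely, if delta > 1/200, then x = 4 + 1/200 satisfies |x - 4| = 1/200 < delta but |f(x) - f(4)| = 5 * 1/200 = 1/40, which is not < 1/40; so no larger delta works.
Hence the largest such delta is 1/200.

1/200


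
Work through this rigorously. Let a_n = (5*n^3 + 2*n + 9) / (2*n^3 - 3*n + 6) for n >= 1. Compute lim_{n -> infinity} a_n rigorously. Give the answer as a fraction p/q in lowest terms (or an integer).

Divide numerator and denominator by n^3, the highest power:
numerator / n^3 = 5 + 2/n^2 + 9/n^3
denominator / n^3 = 2 - 3/n^2 + 6/n^3
As n -> infinity, all terms of the form c/n^k (k >= 1) tend to 0.
So numerator / n^3 -> 5 and denominator / n^3 -> 2.
Therefore lim a_n = 5/2.

5/2


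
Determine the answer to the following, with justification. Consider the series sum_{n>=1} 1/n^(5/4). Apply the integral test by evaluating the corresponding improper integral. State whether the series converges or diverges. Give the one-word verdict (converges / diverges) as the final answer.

Let f(x) = x^(-5/4). Then f is positive, continuous, and decreasing on [1, infinity), so the integral test applies.
Compute the improper integral int_{1}^infinity f(x) dx:
  antiderivative F(x) = -4/x^(1/4).
  As x -> infinity, F(x) -> 0 (since p = 5/4 > 1).
  So int = F(infinity) - F(1) = 0 - (-4) = 4.
  Finite, so by the integral test, the series converges.

converges


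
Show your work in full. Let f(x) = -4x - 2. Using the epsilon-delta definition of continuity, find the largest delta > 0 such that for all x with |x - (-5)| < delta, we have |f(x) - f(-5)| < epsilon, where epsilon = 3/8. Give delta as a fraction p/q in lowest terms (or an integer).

We compute f(-5) = -4*(-5) - 2 = 18.
|f(x) - f(-5)| = |-4x - 2 - (18)| = |-4(x - (-5))| = 4|x - (-5)|.
We need 4|x - (-5)| < 3/8, i.e. |x - (-5)| < 3/8 / 4 = 3/32.
So any delta <= 3/32 works. Conversely, if delta > 3/32, then x = -5 + 3/32 satisfies |x - (-5)| = 3/32 < delta but |f(x) - f(-5)| = 4 * 3/32 = 3/8, which is not < 3/8; so no larger delta works.
Hence the largest such delta is 3/32.

3/32


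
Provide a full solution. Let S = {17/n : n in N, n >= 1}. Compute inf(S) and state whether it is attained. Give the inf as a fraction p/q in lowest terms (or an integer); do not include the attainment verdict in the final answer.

Analysis:
- Values: 17, 17/2, 17/3, 17/4, ... strictly decreasing.
- The maximum is 17 (n=1); sup = 17 (attained).
- The set is bounded below by 0; 17/n -> 0 so 0 is the greatest lower bound.
- 0 is not in the set, so inf = 0 is not attained.
Conclusion: inf(S) = 0, not attained in S.

0


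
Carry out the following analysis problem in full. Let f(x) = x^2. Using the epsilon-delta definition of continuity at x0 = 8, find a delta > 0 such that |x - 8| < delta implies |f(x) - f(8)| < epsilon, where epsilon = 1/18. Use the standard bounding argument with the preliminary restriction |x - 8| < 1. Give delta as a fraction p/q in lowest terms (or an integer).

Factor: |x^2 - (8)^2| = |x - 8| * |x + 8|.
Impose |x - 8| < 1 first. Then |x + 8| = |(x - 8) + 2*(8)| <= |x - 8| + 2*|8| < 1 + 16 = 17.
So |x^2 - (8)^2| < delta * 17.
We need delta * 17 <= 1/18, i.e. delta <= 1/18/17 = 1/306.
Since 1/306 < 1, this is tighter than 1; take delta = 1/306.
So delta = 1/306 works.

1/306


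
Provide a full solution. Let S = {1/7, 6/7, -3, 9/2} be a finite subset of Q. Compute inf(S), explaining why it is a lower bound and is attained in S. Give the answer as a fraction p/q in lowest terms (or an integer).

S is finite, so inf(S) = min(S).
Sorted increasing:
-3, 1/7, 6/7, 9/2
The extremum is -3.
For every x in S, x >= -3. And -3 is in S, so it is attained.
Therefore inf(S) = -3.

-3


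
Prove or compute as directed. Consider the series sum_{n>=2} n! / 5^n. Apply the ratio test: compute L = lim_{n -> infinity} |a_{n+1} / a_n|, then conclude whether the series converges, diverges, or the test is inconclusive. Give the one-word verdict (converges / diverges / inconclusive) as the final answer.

Let a_n denote the general term. Form the ratio a_{n+1}/a_n and simplify:
a_{n+1}/a_n = n/5 + 1/5
Take the limit as n -> infinity: L = infinity.
Since L = infinity > 1 (or L = infinity), the ratio test implies the series diverges.

diverges


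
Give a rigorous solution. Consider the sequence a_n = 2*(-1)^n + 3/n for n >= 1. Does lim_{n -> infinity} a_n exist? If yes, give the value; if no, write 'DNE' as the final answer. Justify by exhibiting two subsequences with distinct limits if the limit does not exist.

Examine the behaviour of a_n along subsequences.
a_{2k} = 2 + 3/(2k) -> 2. a_{2k+1} = -2 + 3/(2k+1) -> -2.
Since these two subsequential limits are 2 and -2, distinct, the full sequence cannot converge (a convergent sequence has all subsequences tending to the same limit). So lim a_n does not exist.

DNE


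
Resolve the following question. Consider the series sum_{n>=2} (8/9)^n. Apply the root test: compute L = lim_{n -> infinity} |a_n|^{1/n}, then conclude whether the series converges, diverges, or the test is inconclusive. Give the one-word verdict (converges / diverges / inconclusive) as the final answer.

Let a_n denote the general term. Form |a_n|^(1/n) and simplify:
|a_n|^(1/n) = 8/9
Take the limit as n -> infinity: L = 8/9.
Since L = 8/9 < 1, the root test implies convergence.

converges


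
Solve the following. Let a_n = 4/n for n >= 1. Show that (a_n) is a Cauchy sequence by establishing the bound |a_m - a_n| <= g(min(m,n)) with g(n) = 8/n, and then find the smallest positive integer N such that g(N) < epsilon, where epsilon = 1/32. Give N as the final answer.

For any m, n >= 1, by the triangle inequality:
|a_m - a_n| = |4/m - 4/n| <= 4*1/m + 4*1/n <= 8/min(m,n).
So g(n) = 8/n bounds the Cauchy difference. Since g(n) -> 0, (a_n) is Cauchy.
Now solve g(N) < 1/32: 8/N < 1/32 <=> N > 8 / (1/32) = 256.
The smallest integer strictly greater than 256 is N = 257.
Check: g(257) = 8/257 = 8/257 < 1/32; g(256) = 1/32 >= 1/32. So N = 257.

257


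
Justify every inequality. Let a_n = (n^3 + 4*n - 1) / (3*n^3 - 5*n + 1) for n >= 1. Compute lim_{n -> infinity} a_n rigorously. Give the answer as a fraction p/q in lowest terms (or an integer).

Divide numerator and denominator by n^3, the highest power:
numerator / n^3 = 1 + 4/n^2 - 1/n^3
denominator / n^3 = 3 - 5/n^2 + n^(-3)
As n -> infinity, all terms of the form c/n^k (k >= 1) tend to 0.
So numerator / n^3 -> 1 and denominator / n^3 -> 3.
Therefore lim a_n = 1/3.

1/3


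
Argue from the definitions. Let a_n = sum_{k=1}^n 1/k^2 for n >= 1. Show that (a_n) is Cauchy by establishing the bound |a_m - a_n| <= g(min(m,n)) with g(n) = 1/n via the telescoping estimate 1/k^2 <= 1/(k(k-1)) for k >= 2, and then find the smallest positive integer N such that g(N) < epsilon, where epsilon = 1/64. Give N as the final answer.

For m > n >= 1: |a_m - a_n| = sum_{k=n+1}^m 1/k^2.
Use 1/k^2 <= 1/(k(k-1)) = 1/(k-1) - 1/k for k >= 2:
sum_{k=n+1}^m 1/k^2 <= sum_{k=n+1}^m (1/(k-1) - 1/k) = 1/n - 1/m <= 1/n.
By symmetry the same bound holds with n,m swapped, so |a_m - a_n| <= 1/min(m,n) = g(min(m,n)). Since g(n) -> 0, (a_n) is Cauchy.
Now solve g(N) < 1/64: 1/N < 1/64 <=> N > 1/(1/64) = 64.
The smallest integer strictly greater than 64 is N = 65.
Check: g(65) = 1/65 < 1/64; g(64) = 1/64 >= 1/64. So N = 65.

65


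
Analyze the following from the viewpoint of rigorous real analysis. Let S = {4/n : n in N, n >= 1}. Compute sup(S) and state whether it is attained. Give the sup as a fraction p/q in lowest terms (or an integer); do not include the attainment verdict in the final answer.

Analysis:
- Values: 4, 2, 4/3, 1, ... strictly decreasing.
- The maximum is 4 (n=1); sup = 4 (attained).
- The set is bounded below by 0; 4/n -> 0 so 0 is the greatest lower bound.
- 0 is not in the set, so inf = 0 is not attained.
Conclusion: sup(S) = 4, attained in S.

4


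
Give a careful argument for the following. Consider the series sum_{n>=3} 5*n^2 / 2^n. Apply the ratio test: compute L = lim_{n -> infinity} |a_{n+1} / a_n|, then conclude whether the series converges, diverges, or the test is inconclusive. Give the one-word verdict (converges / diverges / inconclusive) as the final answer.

Let a_n denote the general term. Form the ratio a_{n+1}/a_n and simplify:
a_{n+1}/a_n = (n + 1)^2/(2*n^2)
Take the limit as n -> infinity: L = 1/2.
Since L = 1/2 < 1, the ratio test implies the series converges.

converges
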